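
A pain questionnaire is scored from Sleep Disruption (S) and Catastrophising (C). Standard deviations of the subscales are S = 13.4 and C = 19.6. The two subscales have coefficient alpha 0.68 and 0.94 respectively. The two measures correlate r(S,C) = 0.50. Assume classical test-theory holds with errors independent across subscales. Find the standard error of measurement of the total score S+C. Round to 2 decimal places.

Var(total) = 563.72 + 262.64 = 826.36.
True-score variance = 483.211 + 262.64 = 745.851, so reliability = 0.9026.
Error variance = 826.36 − 745.851 = 80.5088; SEM = √80.5088 = 8.97.

8.97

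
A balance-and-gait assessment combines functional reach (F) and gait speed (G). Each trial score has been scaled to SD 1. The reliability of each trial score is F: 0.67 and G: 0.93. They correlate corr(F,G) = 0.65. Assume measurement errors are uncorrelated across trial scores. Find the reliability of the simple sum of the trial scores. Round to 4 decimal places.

0.8788

Var(F+G) = 2 + 2·[0.65] = 2 + 1.3 = 3.3.
Because errors are independent across components, Cov(Tᵢ,Tⱼ) = Cov(Xᵢ,Xⱼ); the off-diagonal part of the true-score variance is the same as above.
True-score variance = [0.67 + 0.93] + 1.3 = 1.6 + 1.3 = 2.9.
Reliability = 2.9 / 3.3 = 0.8788.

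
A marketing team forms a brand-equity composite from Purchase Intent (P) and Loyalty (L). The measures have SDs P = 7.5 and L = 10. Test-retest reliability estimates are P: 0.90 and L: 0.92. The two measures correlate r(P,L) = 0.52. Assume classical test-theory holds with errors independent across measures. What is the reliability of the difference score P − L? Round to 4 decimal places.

Var(P−L) = 7.5² + 10² − 2·7.5·10·0.52 = 156.25 − 78 = 78.25.
With uncorrelated errors the cross-covariances are all true-score covariance, so they carry over unchanged; only the diagonal terms shrink to ρᵢσᵢ².
True-score variance = [7.5²·0.90 + 10²·0.92] − 78 = 142.625 − 78 = 64.625.
Reliability = 64.625 / 78.25 = 0.8259.

0.8259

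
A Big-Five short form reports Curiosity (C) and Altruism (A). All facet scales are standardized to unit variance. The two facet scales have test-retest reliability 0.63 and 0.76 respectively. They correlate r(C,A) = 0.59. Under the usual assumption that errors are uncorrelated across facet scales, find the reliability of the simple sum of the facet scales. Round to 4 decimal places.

Var(C+A) = 2 + 2·[0.59] = 2 + 1.18 = 3.18.
Under uncorrelated errors the observed covariances equal the true-score covariances, so only the own-variance terms attenuate.
True-score variance = [0.63 + 0.76] + 1.18 = 1.39 + 1.18 = 2.57.
Reliability = 2.57 / 3.18 = 0.8082.

0.8082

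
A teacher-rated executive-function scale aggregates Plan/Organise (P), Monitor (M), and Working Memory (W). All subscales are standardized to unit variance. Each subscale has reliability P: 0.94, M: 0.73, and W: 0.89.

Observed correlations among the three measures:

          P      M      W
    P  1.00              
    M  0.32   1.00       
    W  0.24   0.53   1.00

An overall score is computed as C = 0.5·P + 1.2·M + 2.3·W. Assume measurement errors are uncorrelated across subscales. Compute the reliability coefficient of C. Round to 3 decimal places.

Var(C) = 0.5² + 1.2² + 2.3² + 2·[0.6·0.32 + 1.15·0.24 + 2.76·0.53] = 6.98 + 3.8616 = 10.8416.
Under uncorrelated errors the observed covariances equal the true-score covariances, so only the own-variance terms attenuate.
True-score variance = [0.5²·0.94 + 1.2²·0.73 + 2.3²·0.89] + 3.8616 = 5.9943 + 3.8616 = 9.8559.
Reliability = 9.8559 / 10.8416 = 0.909.

0.909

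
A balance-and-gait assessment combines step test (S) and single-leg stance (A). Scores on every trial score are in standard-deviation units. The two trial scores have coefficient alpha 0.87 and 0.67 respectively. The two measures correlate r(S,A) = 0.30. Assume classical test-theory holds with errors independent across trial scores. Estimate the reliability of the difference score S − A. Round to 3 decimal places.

Var(S−A) = 1 + 1 − 2·0.30 = 2 − 0.6 = 1.4.
With uncorrelated errors the cross-covariances are all true-score covariance, so they carry over unchanged; only the diagonal terms shrink to ρᵢσᵢ².
True-score variance = [0.87 + 0.67] − 0.6 = 1.54 − 0.6 = 0.94.
Reliability = 0.94 / 1.4 = 0.671.

0.671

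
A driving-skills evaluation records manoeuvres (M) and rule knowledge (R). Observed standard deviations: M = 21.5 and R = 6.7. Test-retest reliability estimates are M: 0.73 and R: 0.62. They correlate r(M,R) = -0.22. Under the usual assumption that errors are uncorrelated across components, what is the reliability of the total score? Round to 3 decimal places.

0.680

Var(M+R) = 21.5² + 6.7² + 2·[21.5·6.7·(-0.22)] = 507.14 − 63.382 = 443.758.
With uncorrelated errors the cross-covariances are all true-score covariance, so they carry over unchanged; only the diagonal terms shrink to ρᵢσᵢ².
True-score variance = [21.5²·0.73 + 6.7²·0.62] − 63.382 = 365.274 − 63.382 = 301.892.
Reliability = 301.892 / 443.758 = 0.680.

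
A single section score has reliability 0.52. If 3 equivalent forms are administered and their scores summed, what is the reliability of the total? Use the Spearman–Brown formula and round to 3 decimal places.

ρ_k = kρ / (1 + (k−1)ρ) = 3·0.52 / (1 + 2·0.52) = 1.560 / 2.040 = 0.765.

0.765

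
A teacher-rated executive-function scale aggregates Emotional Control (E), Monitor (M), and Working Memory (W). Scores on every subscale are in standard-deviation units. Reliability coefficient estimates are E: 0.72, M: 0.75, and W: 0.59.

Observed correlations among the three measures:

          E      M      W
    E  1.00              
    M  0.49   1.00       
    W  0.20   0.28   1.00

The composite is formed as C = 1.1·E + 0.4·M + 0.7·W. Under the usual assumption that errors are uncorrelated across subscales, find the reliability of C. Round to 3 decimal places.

0.790

Var(C) = 1.1² + 0.4² + 0.7² + 2·[0.44·0.49 + 0.77·0.20 + 0.28·0.28] = 1.86 + 0.896 = 2.756.
With uncorrelated errors the cross-covariances are all true-score covariance, so they carry over unchanged; only the diagonal terms shrink to ρᵢσᵢ².
True-score variance = [1.1²·0.72 + 0.4²·0.75 + 0.7²·0.59] + 0.896 = 1.2803 + 0.896 = 2.1763.
Reliability = 2.1763 / 2.756 = 0.790.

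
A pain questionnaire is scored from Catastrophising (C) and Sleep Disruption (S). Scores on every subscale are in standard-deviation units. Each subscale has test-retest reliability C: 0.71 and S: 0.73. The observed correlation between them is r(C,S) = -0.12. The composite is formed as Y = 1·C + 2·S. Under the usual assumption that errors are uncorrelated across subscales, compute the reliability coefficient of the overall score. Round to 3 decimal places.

0.697

Var(Y) = 1 + 2² + 2·[2·(-0.12)] = 5 − 0.48 = 4.52.
Because errors are independent across components, Cov(Tᵢ,Tⱼ) = Cov(Xᵢ,Xⱼ); the off-diagonal part of the true-score variance is the same as above.
True-score variance = [0.71 + 2²·0.73] − 0.48 = 3.63 − 0.48 = 3.15.
Reliability = 3.15 / 4.52 = 0.697.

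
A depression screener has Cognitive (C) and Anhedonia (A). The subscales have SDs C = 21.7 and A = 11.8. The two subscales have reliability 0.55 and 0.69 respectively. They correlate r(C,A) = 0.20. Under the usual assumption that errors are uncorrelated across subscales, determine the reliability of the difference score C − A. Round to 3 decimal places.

0.498

Var(C−A) = 21.7² + 11.8² − 2·21.7·11.8·0.20 = 610.13 − 102.424 = 507.706.
With uncorrelated errors the cross-covariances are all true-score covariance, so they carry over unchanged; only the diagonal terms shrink to ρᵢσᵢ².
True-score variance = [21.7²·0.55 + 11.8²·0.69] − 102.424 = 355.065 − 102.424 = 252.641.
Reliability = 252.641 / 507.706 = 0.498.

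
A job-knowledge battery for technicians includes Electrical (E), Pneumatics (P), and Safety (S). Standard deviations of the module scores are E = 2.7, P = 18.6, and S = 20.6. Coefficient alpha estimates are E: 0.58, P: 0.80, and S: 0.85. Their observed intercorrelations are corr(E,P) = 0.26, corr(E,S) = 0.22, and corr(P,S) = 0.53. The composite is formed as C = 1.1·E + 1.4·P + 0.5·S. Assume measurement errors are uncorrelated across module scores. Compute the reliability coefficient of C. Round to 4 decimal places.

Var(C) = 1.1²·2.7² + 1.4²·18.6² + 0.5²·20.6² + 2·[1.54·2.7·18.6·0.26 + 0.55·2.7·20.6·0.22 + 0.7·18.6·20.6·0.53] = 792.992 + 337.981 = 1130.97.
Under uncorrelated errors the observed covariances equal the true-score covariances, so only the own-variance terms attenuate.
True-score variance = [1.1²·2.7²·0.58 + 1.4²·18.6²·0.80 + 0.5²·20.6²·0.85] + 337.981 = 637.758 + 337.981 = 975.739.
Reliability = 975.739 / 1130.97 = 0.8627.

0.8627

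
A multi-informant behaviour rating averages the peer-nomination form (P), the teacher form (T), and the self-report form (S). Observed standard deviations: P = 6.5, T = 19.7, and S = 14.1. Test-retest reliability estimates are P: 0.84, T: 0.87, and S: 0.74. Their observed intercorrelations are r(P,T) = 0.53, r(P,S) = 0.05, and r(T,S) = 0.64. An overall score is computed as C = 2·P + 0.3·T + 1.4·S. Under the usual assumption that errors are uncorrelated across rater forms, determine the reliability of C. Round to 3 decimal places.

Var(C) = 2²·6.5² + 0.3²·19.7² + 1.4²·14.1² + 2·[0.6·6.5·19.7·0.53 + 2.8·6.5·14.1·0.05 + 0.42·19.7·14.1·0.64] = 593.596 + 256.431 = 850.027.
With uncorrelated errors the cross-covariances are all true-score covariance, so they carry over unchanged; only the diagonal terms shrink to ρᵢσᵢ².
True-score variance = [2²·6.5²·0.84 + 0.3²·19.7²·0.87 + 1.4²·14.1²·0.74] + 256.431 = 460.701 + 256.431 = 717.132.
Reliability = 717.132 / 850.027 = 0.844.

0.844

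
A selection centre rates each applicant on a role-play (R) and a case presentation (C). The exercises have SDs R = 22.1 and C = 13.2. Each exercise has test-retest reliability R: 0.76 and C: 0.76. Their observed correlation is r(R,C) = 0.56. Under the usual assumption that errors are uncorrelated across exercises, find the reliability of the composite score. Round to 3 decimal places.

0.839

Var(R+C) = 22.1² + 13.2² + 2·[22.1·13.2·0.56] = 662.65 + 326.726 = 989.376.
Because errors are independent across components, Cov(Tᵢ,Tⱼ) = Cov(Xᵢ,Xⱼ); the off-diagonal part of the true-score variance is the same as above.
True-score variance = [22.1²·0.76 + 13.2²·0.76] + 326.726 = 503.614 + 326.726 = 830.34.
Reliability = 830.34 / 989.376 = 0.839.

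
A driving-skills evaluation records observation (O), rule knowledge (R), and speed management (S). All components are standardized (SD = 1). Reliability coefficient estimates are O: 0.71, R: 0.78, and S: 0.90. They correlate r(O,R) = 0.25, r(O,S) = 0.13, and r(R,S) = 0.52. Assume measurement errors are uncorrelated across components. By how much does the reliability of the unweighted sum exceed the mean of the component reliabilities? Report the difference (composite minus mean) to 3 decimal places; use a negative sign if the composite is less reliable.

Var(sum) = 3 + 1.8 = 4.8; true-score variance = 2.39 + 1.8 = 4.19; composite reliability = 0.8729.
Mean component reliability = 0.7967.
Difference = 0.8729 − 0.7967 = 0.076.

0.076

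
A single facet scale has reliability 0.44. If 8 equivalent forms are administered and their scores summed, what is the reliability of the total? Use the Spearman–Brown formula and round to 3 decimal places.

ρ_k = kρ / (1 + (k−1)ρ) = 8·0.44 / (1 + 7·0.44) = 3.520 / 4.080 = 0.863.

0.863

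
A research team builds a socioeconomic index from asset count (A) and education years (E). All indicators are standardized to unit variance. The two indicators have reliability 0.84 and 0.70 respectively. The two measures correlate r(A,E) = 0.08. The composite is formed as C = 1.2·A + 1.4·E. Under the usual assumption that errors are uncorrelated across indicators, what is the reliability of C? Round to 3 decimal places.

0.777

Var(C) = 1.2² + 1.4² + 2·[1.68·0.08] = 3.4 + 0.2688 = 3.6688.
Under uncorrelated errors the observed covariances equal the true-score covariances, so only the own-variance terms attenuate.
True-score variance = [1.2²·0.84 + 1.4²·0.70] + 0.2688 = 2.5816 + 0.2688 = 2.8504.
Reliability = 2.8504 / 3.6688 = 0.777.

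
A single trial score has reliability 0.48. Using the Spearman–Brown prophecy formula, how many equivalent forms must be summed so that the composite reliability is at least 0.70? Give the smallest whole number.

3

k ≥ ρ*(1−ρ₁)/(ρ₁(1−ρ*)) = 0.70·0.52 / (0.48·0.30) = 2.528.
Smallest integer k = 3.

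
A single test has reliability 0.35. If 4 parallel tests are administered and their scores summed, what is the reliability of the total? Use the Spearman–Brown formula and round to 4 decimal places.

ρ_k = kρ / (1 + (k−1)ρ) = 4·0.35 / (1 + 3·0.35) = 1.400 / 2.050 = 0.6829.

0.6829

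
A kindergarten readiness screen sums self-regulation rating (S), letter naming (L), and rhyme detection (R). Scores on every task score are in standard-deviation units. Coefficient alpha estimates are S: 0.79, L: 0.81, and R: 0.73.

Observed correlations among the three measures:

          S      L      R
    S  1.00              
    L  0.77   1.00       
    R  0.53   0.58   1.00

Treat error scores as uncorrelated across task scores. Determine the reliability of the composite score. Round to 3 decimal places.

Var(S+L+R) = 3 + 2·[0.77 + 0.53 + 0.58] = 3 + 3.76 = 6.76.
Under uncorrelated errors the observed covariances equal the true-score covariances, so only the own-variance terms attenuate.
True-score variance = [0.79 + 0.81 + 0.73] + 3.76 = 2.33 + 3.76 = 6.09.
Reliability = 6.09 / 6.76 = 0.901.

0.901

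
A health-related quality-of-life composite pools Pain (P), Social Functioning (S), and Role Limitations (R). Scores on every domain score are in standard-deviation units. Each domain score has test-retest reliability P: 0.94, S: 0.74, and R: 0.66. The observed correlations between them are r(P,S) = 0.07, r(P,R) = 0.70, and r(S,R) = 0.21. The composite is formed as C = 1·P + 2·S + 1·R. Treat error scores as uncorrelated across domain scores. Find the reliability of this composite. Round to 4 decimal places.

Var(C) = 1 + 2² + 1 + 2·[2·0.07 + 0.70 + 2·0.21] = 6 + 2.52 = 8.52.
Under uncorrelated errors the observed covariances equal the true-score covariances, so only the own-variance terms attenuate.
True-score variance = [0.94 + 2²·0.74 + 0.66] + 2.52 = 4.56 + 2.52 = 7.08.
Reliability = 7.08 / 8.52 = 0.8310.

0.8310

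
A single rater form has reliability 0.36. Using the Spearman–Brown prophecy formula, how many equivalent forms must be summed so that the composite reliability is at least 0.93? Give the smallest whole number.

24

k ≥ ρ*(1−ρ₁)/(ρ₁(1−ρ*)) = 0.93·0.64 / (0.36·0.07) = 23.619.
Smallest integer k = 24.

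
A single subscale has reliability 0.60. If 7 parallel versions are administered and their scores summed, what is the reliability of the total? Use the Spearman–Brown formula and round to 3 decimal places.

0.913

ρ_k = kρ / (1 + (k−1)ρ) = 7·0.60 / (1 + 6·0.60) = 4.200 / 4.600 = 0.913.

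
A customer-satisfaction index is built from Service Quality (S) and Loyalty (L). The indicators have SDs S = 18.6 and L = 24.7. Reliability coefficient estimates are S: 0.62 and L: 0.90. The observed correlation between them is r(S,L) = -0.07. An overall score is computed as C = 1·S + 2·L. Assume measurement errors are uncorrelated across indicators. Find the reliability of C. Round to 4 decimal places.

Var(C) = 18.6² + 2²·24.7² + 2·[2·18.6·24.7·(-0.07)] = 2786.32 − 128.638 = 2657.68.
With uncorrelated errors the cross-covariances are all true-score covariance, so they carry over unchanged; only the diagonal terms shrink to ρᵢσᵢ².
True-score variance = [18.6²·0.62 + 2²·24.7²·0.90] − 128.638 = 2410.82 − 128.638 = 2282.18.
Reliability = 2282.18 / 2657.68 = 0.8587.

0.8587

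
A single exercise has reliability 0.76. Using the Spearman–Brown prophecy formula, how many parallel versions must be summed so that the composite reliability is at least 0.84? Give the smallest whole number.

2

k ≥ ρ*(1−ρ₁)/(ρ₁(1−ρ*)) = 0.84·0.24 / (0.76·0.16) = 1.658.
Smallest integer k = 2.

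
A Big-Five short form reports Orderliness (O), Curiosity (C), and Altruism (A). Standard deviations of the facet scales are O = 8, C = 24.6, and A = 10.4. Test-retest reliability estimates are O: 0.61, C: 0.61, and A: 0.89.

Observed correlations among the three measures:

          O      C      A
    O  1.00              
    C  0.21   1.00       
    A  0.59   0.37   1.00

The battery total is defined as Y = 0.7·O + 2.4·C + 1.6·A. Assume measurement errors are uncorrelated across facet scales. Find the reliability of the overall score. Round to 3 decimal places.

Var(Y) = 0.7²·8² + 2.4²·24.6² + 1.6²·10.4² + 2·[1.68·8·24.6·0.21 + 1.12·8·10.4·0.59 + 3.84·24.6·10.4·0.37] = 3793.97 + 975.814 = 4769.79.
Under uncorrelated errors the observed covariances equal the true-score covariances, so only the own-variance terms attenuate.
True-score variance = [0.7²·8²·0.61 + 2.4²·24.6²·0.61 + 1.6²·10.4²·0.89] + 975.814 = 2391.85 + 975.814 = 3367.67.
Reliability = 3367.67 / 4769.79 = 0.706.

0.706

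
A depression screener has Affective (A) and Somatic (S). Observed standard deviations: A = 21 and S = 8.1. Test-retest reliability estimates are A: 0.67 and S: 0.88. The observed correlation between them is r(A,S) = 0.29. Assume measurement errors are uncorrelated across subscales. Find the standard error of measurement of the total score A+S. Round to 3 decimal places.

Var(total) = 506.61 + 98.658 = 605.268.
True-score variance = 353.207 + 98.658 = 451.865, so reliability = 0.7466.
Error variance = 605.268 − 451.865 = 153.403; SEM = √153.403 = 12.386.

12.386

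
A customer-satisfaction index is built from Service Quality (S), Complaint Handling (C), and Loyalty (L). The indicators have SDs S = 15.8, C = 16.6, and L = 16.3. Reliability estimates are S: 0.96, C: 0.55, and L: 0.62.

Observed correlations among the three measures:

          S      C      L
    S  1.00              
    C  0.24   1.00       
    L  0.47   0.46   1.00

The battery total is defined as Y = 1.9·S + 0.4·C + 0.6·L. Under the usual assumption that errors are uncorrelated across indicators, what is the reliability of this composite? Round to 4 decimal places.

0.9374

Var(Y) = 1.9²·15.8² + 0.4²·16.6² + 0.6²·16.3² + 2·[0.76·15.8·16.6·0.24 + 1.14·15.8·16.3·0.47 + 0.24·16.6·16.3·0.46] = 1040.94 + 431.404 = 1472.34.
With uncorrelated errors the cross-covariances are all true-score covariance, so they carry over unchanged; only the diagonal terms shrink to ρᵢσᵢ².
True-score variance = [1.9²·15.8²·0.96 + 0.4²·16.6²·0.55 + 0.6²·16.3²·0.62] + 431.404 = 948.704 + 431.404 = 1380.11.
Reliability = 1380.11 / 1472.34 = 0.9374.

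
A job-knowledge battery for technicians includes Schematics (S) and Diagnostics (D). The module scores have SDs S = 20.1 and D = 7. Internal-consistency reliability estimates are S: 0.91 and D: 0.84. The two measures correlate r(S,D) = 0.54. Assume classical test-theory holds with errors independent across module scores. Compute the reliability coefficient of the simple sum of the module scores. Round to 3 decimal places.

0.927

Var(S+D) = 20.1² + 7² + 2·[20.1·7·0.54] = 453.01 + 151.956 = 604.966.
With uncorrelated errors the cross-covariances are all true-score covariance, so they carry over unchanged; only the diagonal terms shrink to ρᵢσᵢ².
True-score variance = [20.1²·0.91 + 7²·0.84] + 151.956 = 408.809 + 151.956 = 560.765.
Reliability = 560.765 / 604.966 = 0.927.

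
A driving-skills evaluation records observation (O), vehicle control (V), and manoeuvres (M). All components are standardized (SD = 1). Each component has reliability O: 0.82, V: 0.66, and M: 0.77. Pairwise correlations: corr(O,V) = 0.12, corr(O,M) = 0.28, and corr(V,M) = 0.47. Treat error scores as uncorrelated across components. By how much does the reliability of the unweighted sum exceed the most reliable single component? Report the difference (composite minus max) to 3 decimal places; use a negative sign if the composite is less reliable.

0.022

Var(sum) = 3 + 1.74 = 4.74; true-score variance = 2.25 + 1.74 = 3.99; composite reliability = 0.8418.
Max component reliability = 0.8200.
Difference = 0.8418 − 0.8200 = 0.022.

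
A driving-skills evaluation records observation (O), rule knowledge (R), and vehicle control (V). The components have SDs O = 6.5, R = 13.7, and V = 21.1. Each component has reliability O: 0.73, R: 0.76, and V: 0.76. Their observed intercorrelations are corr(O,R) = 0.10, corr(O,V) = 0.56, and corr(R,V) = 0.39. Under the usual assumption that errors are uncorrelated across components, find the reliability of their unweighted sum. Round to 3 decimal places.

0.848

Var(O+R+V) = 6.5² + 13.7² + 21.1² + 2·[6.5·13.7·0.10 + 6.5·21.1·0.56 + 13.7·21.1·0.39] = 675.15 + 396.893 = 1072.04.
Because errors are independent across components, Cov(Tᵢ,Tⱼ) = Cov(Xᵢ,Xⱼ); the off-diagonal part of the true-score variance is the same as above.
True-score variance = [6.5²·0.73 + 13.7²·0.76 + 21.1²·0.76] + 396.893 = 511.847 + 396.893 = 908.739.
Reliability = 908.739 / 1072.04 = 0.848.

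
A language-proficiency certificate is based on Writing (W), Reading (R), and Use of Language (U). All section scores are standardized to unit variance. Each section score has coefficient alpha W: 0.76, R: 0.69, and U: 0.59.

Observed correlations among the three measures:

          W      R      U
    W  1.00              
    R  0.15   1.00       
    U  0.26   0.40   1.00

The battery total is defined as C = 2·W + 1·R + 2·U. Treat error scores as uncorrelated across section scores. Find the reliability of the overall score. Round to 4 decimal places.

0.7809

Var(C) = 2² + 1 + 2² + 2·[2·0.15 + 4·0.26 + 2·0.40] = 9 + 4.28 = 13.28.
Because errors are independent across components, Cov(Tᵢ,Tⱼ) = Cov(Xᵢ,Xⱼ); the off-diagonal part of the true-score variance is the same as above.
True-score variance = [2²·0.76 + 0.69 + 2²·0.59] + 4.28 = 6.09 + 4.28 = 10.37.
Reliability = 10.37 / 13.28 = 0.7809.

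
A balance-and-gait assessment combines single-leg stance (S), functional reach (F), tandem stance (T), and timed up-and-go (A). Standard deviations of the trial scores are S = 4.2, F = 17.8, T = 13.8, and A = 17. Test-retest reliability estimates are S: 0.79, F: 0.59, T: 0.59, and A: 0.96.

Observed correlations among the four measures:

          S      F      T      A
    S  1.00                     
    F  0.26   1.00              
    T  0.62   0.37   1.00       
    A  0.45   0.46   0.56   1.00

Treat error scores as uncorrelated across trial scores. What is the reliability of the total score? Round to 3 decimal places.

0.870

Var(S+F+T+A) = 4.2² + 17.8² + 13.8² + 17² + 2·[4.2·17.8·0.26 + 4.2·13.8·0.62 + 4.2·17·0.45 + 17.8·13.8·0.37 + 17.8·17·0.46 + 13.8·17·0.56] = 813.92 + 897.923 = 1711.84.
Under uncorrelated errors the observed covariances equal the true-score covariances, so only the own-variance terms attenuate.
True-score variance = [4.2²·0.79 + 17.8²·0.59 + 13.8²·0.59 + 17²·0.96] + 897.923 = 590.671 + 897.923 = 1488.59.
Reliability = 1488.59 / 1711.84 = 0.870.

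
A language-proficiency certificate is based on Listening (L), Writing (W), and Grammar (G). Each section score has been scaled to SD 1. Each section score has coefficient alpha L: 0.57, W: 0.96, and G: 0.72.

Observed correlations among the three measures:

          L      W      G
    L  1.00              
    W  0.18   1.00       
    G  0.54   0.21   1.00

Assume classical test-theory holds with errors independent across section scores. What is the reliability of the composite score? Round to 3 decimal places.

0.846

Var(L+W+G) = 3 + 2·[0.18 + 0.54 + 0.21] = 3 + 1.86 = 4.86.
With uncorrelated errors the cross-covariances are all true-score covariance, so they carry over unchanged; only the diagonal terms shrink to ρᵢσᵢ².
True-score variance = [0.57 + 0.96 + 0.72] + 1.86 = 2.25 + 1.86 = 4.11.
Reliability = 4.11 / 4.86 = 0.846.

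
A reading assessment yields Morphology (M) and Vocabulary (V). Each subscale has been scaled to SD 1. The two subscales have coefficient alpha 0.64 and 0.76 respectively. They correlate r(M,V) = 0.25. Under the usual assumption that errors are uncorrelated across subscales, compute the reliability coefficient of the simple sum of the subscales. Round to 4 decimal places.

0.7600

Var(M+V) = 2 + 2·[0.25] = 2 + 0.5 = 2.5.
Under uncorrelated errors the observed covariances equal the true-score covariances, so only the own-variance terms attenuate.
True-score variance = [0.64 + 0.76] + 0.5 = 1.4 + 0.5 = 1.9.
Reliability = 1.9 / 2.5 = 0.7600.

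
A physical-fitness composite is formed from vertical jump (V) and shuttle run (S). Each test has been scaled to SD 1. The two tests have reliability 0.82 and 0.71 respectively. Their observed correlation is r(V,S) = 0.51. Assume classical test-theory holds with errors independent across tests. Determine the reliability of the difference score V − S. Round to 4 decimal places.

Var(V−S) = 1 + 1 − 2·0.51 = 2 − 1.02 = 0.98.
Under uncorrelated errors the observed covariances equal the true-score covariances, so only the own-variance terms attenuate.
True-score variance = [0.82 + 0.71] − 1.02 = 1.53 − 1.02 = 0.51.
Reliability = 0.51 / 0.98 = 0.5204.

0.5204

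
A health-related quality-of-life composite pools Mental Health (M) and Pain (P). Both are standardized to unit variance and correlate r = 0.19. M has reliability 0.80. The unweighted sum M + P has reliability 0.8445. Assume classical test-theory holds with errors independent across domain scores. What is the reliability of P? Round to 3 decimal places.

0.830

Var(M+P) = 2 + 2·0.19 = 2.380.
True-score variance = ρ_M + ρ_P + 2·0.19, so 0.8445 = (0.80 + ρ_P + 0.38) / 2.380.
ρ_P = 0.8445·2.380 − 0.80 − 0.38 = 0.830.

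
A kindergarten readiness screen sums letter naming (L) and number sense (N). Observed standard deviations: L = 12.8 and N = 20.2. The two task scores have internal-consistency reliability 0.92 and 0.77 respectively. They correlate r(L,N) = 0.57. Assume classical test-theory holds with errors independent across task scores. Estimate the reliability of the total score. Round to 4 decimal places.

Var(L+N) = 12.8² + 20.2² + 2·[12.8·20.2·0.57] = 571.88 + 294.758 = 866.638.
Because errors are independent across components, Cov(Tᵢ,Tⱼ) = Cov(Xᵢ,Xⱼ); the off-diagonal part of the true-score variance is the same as above.
True-score variance = [12.8²·0.92 + 20.2²·0.77] + 294.758 = 464.924 + 294.758 = 759.682.
Reliability = 759.682 / 866.638 = 0.8766.

0.8766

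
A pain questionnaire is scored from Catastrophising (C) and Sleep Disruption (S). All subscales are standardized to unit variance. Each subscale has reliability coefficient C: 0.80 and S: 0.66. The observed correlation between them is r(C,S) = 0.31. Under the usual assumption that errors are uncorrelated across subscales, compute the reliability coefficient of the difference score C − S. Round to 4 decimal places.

Var(C−S) = 1 + 1 − 2·0.31 = 2 − 0.62 = 1.38.
Under uncorrelated errors the observed covariances equal the true-score covariances, so only the own-variance terms attenuate.
True-score variance = [0.80 + 0.66] − 0.62 = 1.46 − 0.62 = 0.84.
Reliability = 0.84 / 1.38 = 0.6087.

0.6087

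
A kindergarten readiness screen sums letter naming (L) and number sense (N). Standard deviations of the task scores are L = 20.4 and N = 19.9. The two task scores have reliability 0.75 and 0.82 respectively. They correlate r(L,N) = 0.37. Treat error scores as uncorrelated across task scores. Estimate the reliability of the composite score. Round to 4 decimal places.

0.8424

Var(L+N) = 20.4² + 19.9² + 2·[20.4·19.9·0.37] = 812.17 + 300.41 = 1112.58.
Under uncorrelated errors the observed covariances equal the true-score covariances, so only the own-variance terms attenuate.
True-score variance = [20.4²·0.75 + 19.9²·0.82] + 300.41 = 636.848 + 300.41 = 937.259.
Reliability = 937.259 / 1112.58 = 0.8424.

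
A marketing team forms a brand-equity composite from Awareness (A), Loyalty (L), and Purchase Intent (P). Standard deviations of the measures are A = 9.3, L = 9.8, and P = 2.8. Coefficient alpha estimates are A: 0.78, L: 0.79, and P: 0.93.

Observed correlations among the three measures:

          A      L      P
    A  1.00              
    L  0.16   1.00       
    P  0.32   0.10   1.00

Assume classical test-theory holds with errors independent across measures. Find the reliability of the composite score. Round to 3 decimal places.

Var(A+L+P) = 9.3² + 9.8² + 2.8² + 2·[9.3·9.8·0.16 + 9.3·2.8·0.32 + 9.8·2.8·0.10] = 190.37 + 51.3184 = 241.688.
Under uncorrelated errors the observed covariances equal the true-score covariances, so only the own-variance terms attenuate.
True-score variance = [9.3²·0.78 + 9.8²·0.79 + 2.8²·0.93] + 51.3184 = 150.625 + 51.3184 = 201.943.
Reliability = 201.943 / 241.688 = 0.836.

0.836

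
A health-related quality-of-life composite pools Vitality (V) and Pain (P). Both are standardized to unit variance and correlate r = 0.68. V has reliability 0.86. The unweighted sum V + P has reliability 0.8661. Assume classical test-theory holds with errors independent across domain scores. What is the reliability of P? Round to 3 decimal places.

0.690

Var(V+P) = 2 + 2·0.68 = 3.360.
True-score variance = ρ_V + ρ_P + 2·0.68, so 0.8661 = (0.86 + ρ_P + 1.36) / 3.360.
ρ_P = 0.8661·3.360 − 0.86 − 1.36 = 0.690.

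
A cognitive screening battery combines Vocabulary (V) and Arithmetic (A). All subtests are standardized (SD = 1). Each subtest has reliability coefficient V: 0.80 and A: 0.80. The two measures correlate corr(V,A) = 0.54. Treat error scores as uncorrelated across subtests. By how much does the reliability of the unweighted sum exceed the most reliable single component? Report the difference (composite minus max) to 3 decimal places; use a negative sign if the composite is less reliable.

Var(sum) = 2 + 1.08 = 3.08; true-score variance = 1.6 + 1.08 = 2.68; composite reliability = 0.8701.
Max component reliability = 0.8000.
Difference = 0.8701 − 0.8000 = 0.070.

0.070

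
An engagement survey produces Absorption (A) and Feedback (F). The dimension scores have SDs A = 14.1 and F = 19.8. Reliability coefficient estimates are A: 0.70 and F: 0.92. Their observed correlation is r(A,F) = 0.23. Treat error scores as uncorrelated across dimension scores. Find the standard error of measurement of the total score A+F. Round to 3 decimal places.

9.540

Var(total) = 590.85 + 128.423 = 719.273.
True-score variance = 499.844 + 128.423 = 628.267, so reliability = 0.8735.
Error variance = 719.273 − 628.267 = 91.0062; SEM = √91.0062 = 9.540.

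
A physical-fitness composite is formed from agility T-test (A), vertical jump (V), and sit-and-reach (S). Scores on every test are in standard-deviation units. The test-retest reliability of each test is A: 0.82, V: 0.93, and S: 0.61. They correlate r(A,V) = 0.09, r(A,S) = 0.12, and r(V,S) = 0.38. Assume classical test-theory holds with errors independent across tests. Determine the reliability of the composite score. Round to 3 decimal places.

Var(A+V+S) = 3 + 2·[0.09 + 0.12 + 0.38] = 3 + 1.18 = 4.18.
Because errors are independent across components, Cov(Tᵢ,Tⱼ) = Cov(Xᵢ,Xⱼ); the off-diagonal part of the true-score variance is the same as above.
True-score variance = [0.82 + 0.93 + 0.61] + 1.18 = 2.36 + 1.18 = 3.54.
Reliability = 3.54 / 4.18 = 0.847.

0.847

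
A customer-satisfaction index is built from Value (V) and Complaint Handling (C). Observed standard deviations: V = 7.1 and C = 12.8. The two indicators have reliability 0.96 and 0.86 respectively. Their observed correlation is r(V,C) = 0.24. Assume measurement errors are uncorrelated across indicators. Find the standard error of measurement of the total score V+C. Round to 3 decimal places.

4.995

Var(total) = 214.25 + 43.6224 = 257.872.
True-score variance = 189.296 + 43.6224 = 232.918, so reliability = 0.9032.
Error variance = 257.872 − 232.918 = 24.954; SEM = √24.954 = 4.995.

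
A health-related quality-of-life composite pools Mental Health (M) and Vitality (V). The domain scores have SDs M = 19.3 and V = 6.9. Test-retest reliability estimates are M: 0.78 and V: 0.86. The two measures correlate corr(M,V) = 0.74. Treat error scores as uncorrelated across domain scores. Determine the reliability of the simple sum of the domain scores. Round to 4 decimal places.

0.8564

Var(M+V) = 19.3² + 6.9² + 2·[19.3·6.9·0.74] = 420.1 + 197.092 = 617.192.
Because errors are independent across components, Cov(Tᵢ,Tⱼ) = Cov(Xᵢ,Xⱼ); the off-diagonal part of the true-score variance is the same as above.
True-score variance = [19.3²·0.78 + 6.9²·0.86] + 197.092 = 331.487 + 197.092 = 528.578.
Reliability = 528.578 / 617.192 = 0.8564.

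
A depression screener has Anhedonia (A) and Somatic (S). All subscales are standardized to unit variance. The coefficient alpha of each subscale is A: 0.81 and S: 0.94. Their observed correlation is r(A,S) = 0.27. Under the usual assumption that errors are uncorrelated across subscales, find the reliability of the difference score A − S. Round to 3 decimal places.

0.829

Var(A−S) = 1 + 1 − 2·0.27 = 2 − 0.54 = 1.46.
Under uncorrelated errors the observed covariances equal the true-score covariances, so only the own-variance terms attenuate.
True-score variance = [0.81 + 0.94] − 0.54 = 1.75 − 0.54 = 1.21.
Reliability = 1.21 / 1.46 = 0.829.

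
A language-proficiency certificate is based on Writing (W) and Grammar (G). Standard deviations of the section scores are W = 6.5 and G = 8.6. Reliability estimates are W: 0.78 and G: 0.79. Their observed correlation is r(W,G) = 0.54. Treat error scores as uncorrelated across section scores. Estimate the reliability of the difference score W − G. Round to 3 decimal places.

Var(W−G) = 6.5² + 8.6² − 2·6.5·8.6·0.54 = 116.21 − 60.372 = 55.838.
Because errors are independent across components, Cov(Tᵢ,Tⱼ) = Cov(Xᵢ,Xⱼ); the off-diagonal part of the true-score variance is the same as above.
True-score variance = [6.5²·0.78 + 8.6²·0.79] − 60.372 = 91.3834 − 60.372 = 31.0114.
Reliability = 31.0114 / 55.838 = 0.555.

0.555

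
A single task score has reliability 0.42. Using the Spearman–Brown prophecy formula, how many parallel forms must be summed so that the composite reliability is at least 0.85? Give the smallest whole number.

8

k ≥ ρ*(1−ρ₁)/(ρ₁(1−ρ*)) = 0.85·0.58 / (0.42·0.15) = 7.825.
Smallest integer k = 8.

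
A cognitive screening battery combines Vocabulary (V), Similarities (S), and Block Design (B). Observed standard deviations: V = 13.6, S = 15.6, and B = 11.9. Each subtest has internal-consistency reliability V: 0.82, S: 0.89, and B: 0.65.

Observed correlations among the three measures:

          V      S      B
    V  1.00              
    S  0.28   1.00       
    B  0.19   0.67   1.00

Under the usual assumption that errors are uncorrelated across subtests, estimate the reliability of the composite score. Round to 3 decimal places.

0.890

Var(V+S+B) = 13.6² + 15.6² + 11.9² + 2·[13.6·15.6·0.28 + 13.6·11.9·0.19 + 15.6·11.9·0.67] = 569.93 + 429.066 = 998.996.
Under uncorrelated errors the observed covariances equal the true-score covariances, so only the own-variance terms attenuate.
True-score variance = [13.6²·0.82 + 15.6²·0.89 + 11.9²·0.65] + 429.066 = 460.304 + 429.066 = 889.37.
Reliability = 889.37 / 998.996 = 0.890.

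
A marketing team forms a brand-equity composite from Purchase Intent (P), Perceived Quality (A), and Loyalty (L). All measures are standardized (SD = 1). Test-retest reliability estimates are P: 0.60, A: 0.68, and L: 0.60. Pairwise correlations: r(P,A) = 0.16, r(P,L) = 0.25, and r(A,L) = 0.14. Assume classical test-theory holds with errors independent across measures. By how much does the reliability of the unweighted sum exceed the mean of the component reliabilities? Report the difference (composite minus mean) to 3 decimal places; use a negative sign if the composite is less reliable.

0.100

Var(sum) = 3 + 1.1 = 4.1; true-score variance = 1.88 + 1.1 = 2.98; composite reliability = 0.7268.
Mean component reliability = 0.6267.
Difference = 0.7268 − 0.6267 = 0.100.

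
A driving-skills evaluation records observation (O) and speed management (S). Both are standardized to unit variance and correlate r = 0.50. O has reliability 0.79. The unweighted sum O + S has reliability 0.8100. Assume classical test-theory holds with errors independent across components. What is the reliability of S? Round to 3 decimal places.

0.640

Var(O+S) = 2 + 2·0.50 = 3.000.
True-score variance = ρ_O + ρ_S + 2·0.50, so 0.8100 = (0.79 + ρ_S + 1.00) / 3.000.
ρ_S = 0.8100·3.000 − 0.79 − 1.00 = 0.640.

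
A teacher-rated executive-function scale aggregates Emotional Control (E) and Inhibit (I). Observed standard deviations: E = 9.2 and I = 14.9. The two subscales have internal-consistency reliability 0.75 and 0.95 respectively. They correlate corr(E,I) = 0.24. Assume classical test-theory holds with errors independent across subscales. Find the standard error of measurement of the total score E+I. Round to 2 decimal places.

5.68

Var(total) = 306.65 + 65.7984 = 372.448.
True-score variance = 274.389 + 65.7984 = 340.188, so reliability = 0.9134.
Error variance = 372.448 − 340.188 = 32.2605; SEM = √32.2605 = 5.68.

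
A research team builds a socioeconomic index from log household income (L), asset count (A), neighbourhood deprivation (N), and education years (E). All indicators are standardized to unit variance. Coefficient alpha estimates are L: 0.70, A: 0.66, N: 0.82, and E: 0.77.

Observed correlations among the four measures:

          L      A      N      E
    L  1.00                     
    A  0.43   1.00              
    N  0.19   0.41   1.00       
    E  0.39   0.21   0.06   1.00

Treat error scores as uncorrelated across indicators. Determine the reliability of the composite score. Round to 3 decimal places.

0.858

Var(L+A+N+E) = 4 + 2·[0.43 + 0.19 + 0.39 + 0.41 + 0.21 + 0.06] = 4 + 3.38 = 7.38.
Under uncorrelated errors the observed covariances equal the true-score covariances, so only the own-variance terms attenuate.
True-score variance = [0.70 + 0.66 + 0.82 + 0.77] + 3.38 = 2.95 + 3.38 = 6.33.
Reliability = 6.33 / 7.38 = 0.858.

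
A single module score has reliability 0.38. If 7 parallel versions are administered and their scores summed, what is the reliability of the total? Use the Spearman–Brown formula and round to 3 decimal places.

0.811

ρ_k = kρ / (1 + (k−1)ρ) = 7·0.38 / (1 + 6·0.38) = 2.660 / 3.280 = 0.811.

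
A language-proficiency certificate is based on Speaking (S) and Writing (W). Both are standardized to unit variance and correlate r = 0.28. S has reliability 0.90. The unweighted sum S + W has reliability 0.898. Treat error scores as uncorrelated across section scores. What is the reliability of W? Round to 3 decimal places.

0.839

Var(S+W) = 2 + 2·0.28 = 2.560.
True-score variance = ρ_S + ρ_W + 2·0.28, so 0.898 = (0.90 + ρ_W + 0.56) / 2.560.
ρ_W = 0.898·2.560 − 0.90 − 0.56 = 0.839.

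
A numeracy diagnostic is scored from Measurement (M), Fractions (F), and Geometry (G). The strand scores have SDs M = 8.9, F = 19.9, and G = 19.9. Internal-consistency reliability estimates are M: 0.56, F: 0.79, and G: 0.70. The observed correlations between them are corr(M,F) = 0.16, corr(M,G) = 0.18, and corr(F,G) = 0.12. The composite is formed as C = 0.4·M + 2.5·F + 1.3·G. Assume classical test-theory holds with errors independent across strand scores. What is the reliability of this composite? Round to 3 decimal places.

Var(C) = 0.4²·8.9² + 2.5²·19.9² + 1.3²·19.9² + 2·[8.9·19.9·0.16 + 0.52·8.9·19.9·0.18 + 3.25·19.9·19.9·0.12] = 3156.99 + 398.718 = 3555.71.
Because errors are independent across components, Cov(Tᵢ,Tⱼ) = Cov(Xᵢ,Xⱼ); the off-diagonal part of the true-score variance is the same as above.
True-score variance = [0.4²·8.9²·0.56 + 2.5²·19.9²·0.79 + 1.3²·19.9²·0.70] + 398.718 = 2430.88 + 398.718 = 2829.59.
Reliability = 2829.59 / 3555.71 = 0.796.

0.796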